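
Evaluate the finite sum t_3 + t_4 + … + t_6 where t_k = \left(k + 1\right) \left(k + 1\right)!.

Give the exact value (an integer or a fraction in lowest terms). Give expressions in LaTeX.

Compute t_(k+1)/t_k: get (k + 2)**2/(k + 1).
Factor: A=k + 2; B=1; C=k + 1.
Key eq: (k + 2)·f(k+1) = (1)·f(k) + (k + 1).
deg f ≤ 0 (via 1,0,1).
Coefficient equations give f(k) = 1.
Get s_k = R·t_k = factorial(k + 1) with R(k) = B(k−1)f(k)/C(k) = 1/(k + 1).
Verify: (k + 1)*factorial(k + 1) matches t_k.
Telescoping: Σ = s_(7) − s_(3) = 40320 − (24) = 40296.

Σ = 40296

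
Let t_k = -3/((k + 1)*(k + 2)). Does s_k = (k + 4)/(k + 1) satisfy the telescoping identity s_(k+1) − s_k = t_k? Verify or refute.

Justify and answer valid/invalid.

Valid: the claim telescopes to t_k.

s_(k+1) = (k + 5)/(k + 2)
s_(k+1) − s_k = -3/(k**2 + 3*k + 2)
(s_(k+1) − s_k) − t_k = 0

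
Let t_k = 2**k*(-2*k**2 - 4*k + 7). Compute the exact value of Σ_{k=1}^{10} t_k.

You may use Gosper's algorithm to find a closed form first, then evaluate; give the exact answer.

The ratio is 2*(2*k**2 + 8*k - 1)/(2*k**2 + 4*k - 7).
Take A(k)=2, B(k)=1, C(k)=k**2 + 2*k - 7/2.
Need (2)·f(k+1) − (1)·f(k) = k**2 + 2*k - 7/2.
Degrees (0,0,2) ⇒ d ≤ 2.
A polynomial solution: f(k) = (2*k**2 - 4*k - 3)/2.
Get s_k = R·t_k = 2**k*(-2*k**2 + 4*k + 3) with R(k) = B(k−1)f(k)/C(k) = (2*k**2 - 4*k - 3)/(2*k**2 + 4*k - 7).
Verify: 2**k*(-2*k**2 - 4*k + 7) matches t_k.
Evaluate s at k=11 and k=1: -399360 and 10; difference -399370.

Σ = -399370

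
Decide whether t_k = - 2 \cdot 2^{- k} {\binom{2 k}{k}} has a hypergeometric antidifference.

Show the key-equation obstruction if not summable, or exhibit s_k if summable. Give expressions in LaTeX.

No — negative degree bound, so no certificate f.

The ratio is (2*k + 1)/(k + 1).
Gosper form: A/B · C(k+1)/C(k) with A=2*k + 1, B=k + 1, C=1.
Need (2*k + 1)·f(k+1) − (k)·f(k) = 1.
d = -1 from the (1,1,0) case.
Bound -1 < 0, so the key equation has no polynomial solution.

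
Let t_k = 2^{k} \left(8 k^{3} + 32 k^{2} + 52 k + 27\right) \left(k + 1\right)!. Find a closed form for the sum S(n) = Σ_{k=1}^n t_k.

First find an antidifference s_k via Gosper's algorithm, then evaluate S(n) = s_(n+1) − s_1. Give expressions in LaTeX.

Step 1: r(k) = 2*(8*k**4 + 72*k**3 + 252*k**2 + 399*k + 238)/(8*k**3 + 32*k**2 + 52*k + 27).
Factor: A=2*k + 4; B=1; C=k**3 + 4*k**2 + 13*k/2 + 27/8.
Need (2*k + 4)·f(k+1) − (1)·f(k) = k**3 + 4*k**2 + 13*k/2 + 27/8.
Bound: deg f ≤ 2.
A polynomial solution: f(k) = (4*k**2 + 2*k + 1)/8.
R(k) = B(k−1)·f(k)/C(k) = (4*k**2 + 2*k + 1)/(8*k**3 + 32*k**2 + 52*k + 27); s_k = R·t_k = 2**k*(4*k**2 + 2*k + 1)*factorial(k + 1).
Verify: 2**k*(8*k**3 + 32*k**2 + 52*k + 27)*factorial(k + 1) matches t_k.
Σ_(k=1)^n t_k = s_(n+1) − s_(1) = (2**(n + 1)*(4*n**2 + 10*n + 7)*factorial(n + 2)) − (28), i.e. 8*2**n*n**4*factorial(n) + 44*2**n*n**3*factorial(n) + 90*2**n*n**2*factorial(n) + 82*2**n*n*factorial(n) + 28*2**n*factorial(n) - 28.

S(n) = 8 \cdot 2^{n} n^{4} n! + 44 \cdot 2^{n} n^{3} n! + 90 \cdot 2^{n} n^{2} n! + 82 \cdot 2^{n} n n! + 28 \cdot 2^{n} n! - 28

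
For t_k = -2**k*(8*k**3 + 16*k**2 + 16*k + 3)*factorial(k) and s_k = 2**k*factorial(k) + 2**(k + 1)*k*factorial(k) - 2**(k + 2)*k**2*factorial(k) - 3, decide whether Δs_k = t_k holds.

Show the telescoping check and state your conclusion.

valid (s_(k+1) − s_k reduces to t_k)

s_(k+1) = -8*2**k*k**3*factorial(k) - 20*2**k*k**2*factorial(k) - 14*2**k*k*factorial(k) - 2*2**k*factorial(k) - 3
s_(k+1) − s_k = -2**k*(8*k**3 + 16*k**2 + 16*k + 3)*factorial(k)
(s_(k+1) − s_k) − t_k = 0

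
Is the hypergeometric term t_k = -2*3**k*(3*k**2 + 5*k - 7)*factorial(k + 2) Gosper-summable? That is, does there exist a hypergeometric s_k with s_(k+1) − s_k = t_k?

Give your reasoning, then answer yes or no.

Yes. s_k = -2*3**k*(k - 2)*factorial(k + 2).

t_(k+1)/t_k = 3*(3*k**3 + 20*k**2 + 34*k + 3)/(3*k**2 + 5*k - 7).
Factor: A=3*k + 9; B=1; C=k**2 + 5*k/3 - 7/3.
f must satisfy (3*k + 9)·f(k+1) − (1)·f(k) = k**2 + 5*k/3 - 7/3.
From deg A=1, deg B=0, deg C=2: d=1.
Coefficient equations give f(k) = (k - 2)/3.
Then R = B(k−1)f/C = (k - 2)/(3*k**2 + 5*k - 7), so s_k = R(k)·t_k = -2*3**k*(k - 2)*factorial(k + 2).
Verify: -2*3**k*(3*k**2 + 5*k - 7)*factorial(k + 2) matches t_k.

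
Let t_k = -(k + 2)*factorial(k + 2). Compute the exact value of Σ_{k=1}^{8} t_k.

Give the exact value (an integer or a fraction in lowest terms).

Σ = -39916794

Compute t_(k+1)/t_k: get (k + 3)**2/(k + 2).
A = k + 3, B = 1, C = k + 2.
f must satisfy (k + 3)·f(k+1) − (1)·f(k) = k + 2.
d = 0 from the (1,0,1) case.
Solving with deg f ≤ 0: f(k) = 1.
Certificate R = B(k−1)f/C = 1/(k + 2) gives s_k = -factorial(k + 2).
Check: Δs_k = -(k + 2)*factorial(k + 2). ✓
Evaluate s at k=9 and k=1: -39916800 and -6; difference -39916794.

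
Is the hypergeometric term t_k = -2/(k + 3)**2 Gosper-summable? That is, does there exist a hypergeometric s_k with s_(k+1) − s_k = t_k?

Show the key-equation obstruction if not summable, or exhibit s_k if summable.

No — t_k has no hypergeometric antidifference.

t_(k+1)/t_k = (k + 3)**2/(k + 4)**2.
A = k**2 + 6*k + 9, B = k**2 + 8*k + 16, C = 1.
Set up (k**2 + 6*k + 9)·f(k+1) − (k**2 + 6*k + 9)·f(k) − (1) = 0.
deg f ≤ 0 (via 2,2,0).
Put f(k) = c0: A·f(k+1) − B(k−1)·f(k) − C = -1; need -1 = 0 — inconsistent ⇒ no f, not summable.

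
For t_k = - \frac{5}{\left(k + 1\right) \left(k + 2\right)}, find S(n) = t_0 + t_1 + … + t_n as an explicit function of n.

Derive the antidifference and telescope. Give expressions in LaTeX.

S(n) = \frac{5 \left(- n - 1\right)}{n + 2}

t_(k+1)/t_k = (k + 1)/(k + 3).
So A=k + 1 and B=k + 3, with C=1.
Set up (k + 1)·f(k+1) − (k + 2)·f(k) − (1) = 0.
Degrees (1,1,0) ⇒ d ≤ 1.
Coefficient equations give f(k) = k.
R(k) = B(k−1)·f(k)/C(k) = k*(k + 2); s_k = R·t_k = -5*k/(k + 1).
Verify: -5/(k**2 + 3*k + 2) matches t_k.
Telescope: S(n) = s_(n+1) − s_(0) = 5*(-n - 1)/(n + 2) − (0) = 5*(-n - 1)/(n + 2).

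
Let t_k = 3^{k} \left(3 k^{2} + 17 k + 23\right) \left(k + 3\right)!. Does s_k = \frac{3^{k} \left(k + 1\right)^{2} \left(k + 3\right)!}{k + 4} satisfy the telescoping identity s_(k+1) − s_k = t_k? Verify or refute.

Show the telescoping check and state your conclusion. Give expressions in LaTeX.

Invalid: residual - \frac{3^{k + 1} \left(3 k^{3} + 29 k^{2} + 90 k + 91\right) \left(k + 3\right)!}{\left(k + 4\right) \left(k + 5\right)} ≠ 0.

s_(k+1) = 3**(k + 1)*(k + 2)**2*factorial(k + 4)/(k + 5)
s_(k+1) − s_k = 3**k*(3*k**4 + 35*k**3 + 149*k**2 + 277*k + 187)*factorial(k + 3)/((k + 4)*(k + 5))
(s_(k+1) − s_k) − t_k = -3**(k + 1)*(3*k**3 + 29*k**2 + 90*k + 91)*factorial(k + 3)/((k + 4)*(k + 5))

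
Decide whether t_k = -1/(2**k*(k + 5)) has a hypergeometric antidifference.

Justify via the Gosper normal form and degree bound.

No. Not Gosper-summable.

The ratio is (k + 5)/(2*(k + 6)).
Gosper form: A/B · C(k+1)/C(k) with A=k/2 + 5/2, B=k + 6, C=1.
f must satisfy (k/2 + 5/2)·f(k+1) − (k + 5)·f(k) = 1.
Bound: deg f ≤ -1.
deg f ≤ -1 is impossible — no certificate.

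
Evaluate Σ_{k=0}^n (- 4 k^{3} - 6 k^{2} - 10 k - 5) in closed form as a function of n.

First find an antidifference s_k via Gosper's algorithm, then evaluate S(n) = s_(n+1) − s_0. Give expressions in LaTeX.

S(n) = - n^{4} - 4 n^{3} - 9 n^{2} - 11 n - 5

Step 1: r(k) = (4*k**3 + 18*k**2 + 34*k + 25)/(4*k**3 + 6*k**2 + 10*k + 5).
Factor: A=1; B=1; C=k**3 + 3*k**2/2 + 5*k/2 + 5/4.
Need (1)·f(k+1) − (1)·f(k) = k**3 + 3*k**2/2 + 5*k/2 + 5/4.
Degrees (0,0,3) ⇒ d ≤ 4.
A polynomial solution: f(k) = k*(k**3 + 3*k + 1)/4.
So s_k = (B(k−1)f/C)·t_k = (k*(k**3 + 3*k + 1)/(4*k**3 + 6*k**2 + 10*k + 5))·t_k = k*(-k**3 - 3*k - 1).
Check: Δs_k = -4*k**3 - 6*k**2 - 10*k - 5. ✓
s_(n+1) = -n**4 - 4*n**3 - 9*n**2 - 11*n - 5 and s_(0) = 0, so S(n) = -n**4 - 4*n**3 - 9*n**2 - 11*n - 5.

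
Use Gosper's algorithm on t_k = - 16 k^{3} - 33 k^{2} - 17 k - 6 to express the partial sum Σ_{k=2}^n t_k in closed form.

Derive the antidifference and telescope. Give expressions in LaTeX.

S(n) = - 4 n^{4} - 19 n^{3} - 29 n^{2} - 20 n + 72

r(k) = (16*k**3 + 81*k**2 + 131*k + 72)/(16*k**3 + 33*k**2 + 17*k + 6) after simplifying.
A = 1, B = 1, C = k**3 + 33*k**2/16 + 17*k/16 + 3/8.
Key eq: (1)·f(k+1) = (1)·f(k) + (k**3 + 33*k**2/16 + 17*k/16 + 3/8).
From deg A=0, deg B=0, deg C=3: d=4.
A polynomial solution: f(k) = k*(4*k**3 + 3*k**2 - 4*k + 3)/16.
R(k) = B(k−1)·f(k)/C(k) = k*(4*k**3 + 3*k**2 - 4*k + 3)/(16*k**3 + 33*k**2 + 17*k + 6); s_k = R·t_k = k*(-4*k**3 - 3*k**2 + 4*k - 3).
Check: Δs_k = -16*k**3 - 33*k**2 - 17*k - 6. ✓
Telescope: S(n) = s_(n+1) − s_(2) = -4*n**4 - 19*n**3 - 29*n**2 - 20*n - 6 − (-78) = -4*n**4 - 19*n**3 - 29*n**2 - 20*n + 72.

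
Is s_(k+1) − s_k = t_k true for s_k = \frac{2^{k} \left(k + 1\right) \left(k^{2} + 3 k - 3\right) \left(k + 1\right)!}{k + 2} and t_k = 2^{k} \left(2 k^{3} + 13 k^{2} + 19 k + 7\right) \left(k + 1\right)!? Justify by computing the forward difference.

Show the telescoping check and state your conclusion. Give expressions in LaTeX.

s_(k+1) = 2**(k + 1)*(k + 2)*(k**2 + 5*k + 1)*factorial(k + 2)/(k + 3)
s_(k+1) − s_k = 2**k*(k**2 + 3*k + 1)*(2*k**3 + 15*k**2 + 32*k + 25)*factorial(k + 1)/((k + 2)*(k + 3))
(s_(k+1) − s_k) − t_k = -2**k*(2*k**4 + 17*k**3 + 44*k**2 + 42*k + 17)*factorial(k + 1)/((k + 2)*(k + 3))

Invalid: residual - \frac{2^{k} \left(2 k^{4} + 17 k^{3} + 44 k^{2} + 42 k + 17\right) \left(k + 1\right)!}{\left(k + 2\right) \left(k + 3\right)} ≠ 0.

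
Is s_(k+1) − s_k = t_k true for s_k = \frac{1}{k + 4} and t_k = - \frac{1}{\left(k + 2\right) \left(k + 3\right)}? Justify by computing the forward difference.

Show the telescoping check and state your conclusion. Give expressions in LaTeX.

Invalid: residual \frac{2 \left(2 k + 7\right)}{k^{4} + 14 k^{3} + 71 k^{2} + 154 k + 120} ≠ 0.

s_(k+1) = 1/(k + 5)
s_(k+1) − s_k = -1/((k + 4)*(k + 5))
(s_(k+1) − s_k) − t_k = 2*(2*k + 7)/(k**4 + 14*k**3 + 71*k**2 + 154*k + 120)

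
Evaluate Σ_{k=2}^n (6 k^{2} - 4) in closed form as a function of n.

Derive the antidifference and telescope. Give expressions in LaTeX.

S(n) = 2 n^{3} + 3 n^{2} - 3 n - 2

r(k) = (3*(k + 1)**2 - 2)/(3*k**2 - 2) after simplifying.
A = 1, B = 1, C = k**2 - 2/3.
Solve (1)·f(k+1) − (1)·f(k) = k**2 - 2/3.
Bound: deg f ≤ 3.
Coefficient equations give f(k) = k*(2*k**2 - 3*k - 3)/6.
Certificate R = B(k−1)f/C = k*(2*k**2 - 3*k - 3)/(2*(3*k**2 - 2)) gives s_k = k*(2*k**2 - 3*k - 3).
s_(k+1) − s_k = 6*k**2 - 4 = t_k.
Σ_(k=2)^n t_k = s_(n+1) − s_(2) = (2*n**3 + 3*n**2 - 3*n - 4) − (-2), i.e. 2*n**3 + 3*n**2 - 3*n - 2.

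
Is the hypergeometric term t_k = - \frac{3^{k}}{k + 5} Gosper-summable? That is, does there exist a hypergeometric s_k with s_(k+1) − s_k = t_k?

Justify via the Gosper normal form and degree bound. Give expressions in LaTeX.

No — t_k has no hypergeometric antidifference.

r(k) = 3*(k + 5)/(k + 6) after simplifying.
Normal form (A,B,C) = (3*k + 15, k + 6, 1).
Set up (3*k + 15)·f(k+1) − (k + 5)·f(k) − (1) = 0.
Degrees (1,1,0) ⇒ d ≤ -1.
d = -1 < 0 ⇒ no nonzero polynomial f; not summable.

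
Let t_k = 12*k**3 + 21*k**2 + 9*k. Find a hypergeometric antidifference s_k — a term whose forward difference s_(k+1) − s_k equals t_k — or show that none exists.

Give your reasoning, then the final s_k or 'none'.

t_(k+1)/t_k = (4*k**2 + 15*k + 14)/(k*(4*k + 3)).
Factor: A=1; B=1; C=k**3 + 7*k**2/4 + 3*k/4.
Need (1)·f(k+1) − (1)·f(k) = k**3 + 7*k**2/4 + 3*k/4.
Degrees (0,0,3) ⇒ d ≤ 4.
A polynomial solution: f(k) = k*(k - 1)*(k + 1)*(3*k + 1)/12.
R(k) = B(k−1)·f(k)/C(k) = (k - 1)*(3*k + 1)/(3*(4*k + 3)); s_k = R·t_k = k*(3*k**3 + k**2 - 3*k - 1).
Verify: 3*k*(4*k**2 + 7*k + 3) matches t_k.

s_k = k*(3*k**3 + k**2 - 3*k - 1)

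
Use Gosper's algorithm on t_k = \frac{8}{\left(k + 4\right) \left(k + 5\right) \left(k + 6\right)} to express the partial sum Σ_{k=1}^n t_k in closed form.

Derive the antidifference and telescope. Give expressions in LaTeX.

Compute t_(k+1)/t_k: get (k + 4)/(k + 7).
Gosper form: A/B · C(k+1)/C(k) with A=k + 4, B=k + 7, C=1.
f must satisfy (k + 4)·f(k+1) − (k + 6)·f(k) = 1.
d = 2 from the (1,1,0) case.
Coefficient equations give f(k) = k*(k + 9)/40.
Then R = B(k−1)f/C = k*(k + 6)*(k + 9)/40, so s_k = R(k)·t_k = k*(k + 9)/(5*(k + 4)*(k + 5)).
s_(k+1) − s_k = 8/(k**3 + 15*k**2 + 74*k + 120) = t_k.
Σ_(k=1)^n t_k = s_(n+1) − s_(1) = ((n**2 + 11*n + 10)/(5*(n**2 + 11*n + 30))) − (1/15), i.e. 2*n*(n + 11)/(15*(n**2 + 11*n + 30)).

S(n) = \frac{2 n \left(n + 11\right)}{15 \left(n^{2} + 11 n + 30\right)}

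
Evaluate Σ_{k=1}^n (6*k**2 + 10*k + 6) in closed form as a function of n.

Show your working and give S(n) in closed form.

S(n) = 2*n*(n**2 + 4*n + 6)

Compute t_(k+1)/t_k: get (3*k**2 + 11*k + 11)/(3*k**2 + 5*k + 3).
Factor: A=1; B=1; C=k**2 + 5*k/3 + 1.
Need (1)·f(k+1) − (1)·f(k) = k**2 + 5*k/3 + 1.
Bound: deg f ≤ 3.
Match coefficients ⇒ f(k) = k*(k**2 + k + 1)/3.
R(k) = B(k−1)·f(k)/C(k) = k*(k**2 + k + 1)/(3*k**2 + 5*k + 3); s_k = R·t_k = 2*k*(k**2 + k + 1).
Δs = 6*k**2 + 10*k + 6, as required.
Σ_(k=1)^n t_k = s_(n+1) − s_(1) = (2*n**3 + 8*n**2 + 12*n + 6) − (6), i.e. 2*n*(n**2 + 4*n + 6).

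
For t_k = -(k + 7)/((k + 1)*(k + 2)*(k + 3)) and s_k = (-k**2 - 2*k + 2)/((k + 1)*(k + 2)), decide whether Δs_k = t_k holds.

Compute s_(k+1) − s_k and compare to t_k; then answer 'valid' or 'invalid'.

Valid — Δs_k = t_k.

s_(k+1) = (-2*k - (k + 1)**2)/((k + 2)*(k + 3))
s_(k+1) − s_k = (-k - 7)/(k**3 + 6*k**2 + 11*k + 6)
(s_(k+1) − s_k) − t_k = 0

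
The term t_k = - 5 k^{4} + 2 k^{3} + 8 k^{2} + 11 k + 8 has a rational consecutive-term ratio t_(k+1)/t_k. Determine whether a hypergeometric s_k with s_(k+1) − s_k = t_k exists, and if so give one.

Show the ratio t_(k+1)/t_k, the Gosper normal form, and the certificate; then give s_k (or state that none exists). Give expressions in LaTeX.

Step 1: r(k) = (5*k**4 + 18*k**3 + 16*k**2 - 13*k - 24)/(5*k**4 - 2*k**3 - 8*k**2 - 11*k - 8).
Normal form (A,B,C) = (1, 1, k**4 - 2*k**3/5 - 8*k**2/5 - 11*k/5 - 8/5).
Set up (1)·f(k+1) − (1)·f(k) − (k**4 - 2*k**3/5 - 8*k**2/5 - 11*k/5 - 8/5) = 0.
deg f ≤ 5 (via 0,0,4).
Coefficient equations give f(k) = k*(k**4 - 3*k**3 - 2*k - 4)/5.
R(k) = B(k−1)·f(k)/C(k) = k*(k**4 - 3*k**3 - 2*k - 4)/(5*k**4 - 2*k**3 - 8*k**2 - 11*k - 8); s_k = R·t_k = k*(-k**4 + 3*k**3 + 2*k + 4).
Check: Δs_k = -5*k**4 + 2*k**3 + 8*k**2 + 11*k + 8. ✓

s_k = k \left(- k^{4} + 3 k^{3} + 2 k + 4\right)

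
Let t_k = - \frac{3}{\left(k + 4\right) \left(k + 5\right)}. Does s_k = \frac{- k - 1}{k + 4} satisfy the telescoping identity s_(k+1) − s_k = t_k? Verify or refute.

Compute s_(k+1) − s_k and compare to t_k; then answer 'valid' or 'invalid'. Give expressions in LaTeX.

s_(k+1) = (-k - 2)/(k + 5)
s_(k+1) − s_k = -3/(k**2 + 9*k + 20)
(s_(k+1) − s_k) − t_k = 0

Valid: the claim telescopes to t_k.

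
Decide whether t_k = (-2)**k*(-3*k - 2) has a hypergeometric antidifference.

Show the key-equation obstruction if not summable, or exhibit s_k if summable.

Yes. s_k = (-2)**k*k.

r(k) = 2*(-3*k - 5)/(3*k + 2) after simplifying.
So A=-2 and B=1, with C=k + 2/3.
Solve (-2)·f(k+1) − (1)·f(k) = k + 2/3.
d = 1 from the (0,0,1) case.
Solving with deg f ≤ 1: f(k) = -k/3.
So s_k = (B(k−1)f/C)·t_k = (-k/(3*k + 2))·t_k = (-2)**k*k.
Verify: (-2)**k*(-3*k - 2) matches t_k.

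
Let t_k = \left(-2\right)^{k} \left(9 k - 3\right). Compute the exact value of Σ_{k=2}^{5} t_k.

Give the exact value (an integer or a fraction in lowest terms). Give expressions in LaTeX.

Step 1: r(k) = 2*(-3*k - 2)/(3*k - 1).
Gosper form: A/B · C(k+1)/C(k) with A=-2, B=1, C=k - 1/3.
f must satisfy (-2)·f(k+1) − (1)·f(k) = k - 1/3.
From deg A=0, deg B=0, deg C=1: d=1.
Solving with deg f ≤ 1: f(k) = -(k - 1)/3.
Certificate R = B(k−1)f/C = -(k - 1)/(3*k - 1) gives s_k = 3*(-2)**k*(1 - k).
Check: Δs_k = (-2)**k*(9*k - 3). ✓
Telescoping: Σ = s_(6) − s_(2) = -960 − (-12) = -948.

Σ = -948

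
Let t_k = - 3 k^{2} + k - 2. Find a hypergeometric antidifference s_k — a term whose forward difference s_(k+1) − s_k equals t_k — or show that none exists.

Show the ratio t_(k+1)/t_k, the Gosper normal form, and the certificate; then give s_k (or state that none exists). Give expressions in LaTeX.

t_(k+1)/t_k = (-k + 3*(k + 1)**2 + 1)/(3*k**2 - k + 2).
Take A(k)=1, B(k)=1, C(k)=k**2 - k/3 + 2/3.
Need (1)·f(k+1) − (1)·f(k) = k**2 - k/3 + 2/3.
From deg A=0, deg B=0, deg C=2: d=3.
Match coefficients ⇒ f(k) = k*(k**2 - 2*k + 3)/3.
R(k) = B(k−1)·f(k)/C(k) = k*(k**2 - 2*k + 3)/(3*k**2 - k + 2); s_k = R·t_k = k*(-k**2 + 2*k - 3).
Verify: -3*k**2 + k - 2 matches t_k.

s_k = k \left(- k^{2} + 2 k - 3\right)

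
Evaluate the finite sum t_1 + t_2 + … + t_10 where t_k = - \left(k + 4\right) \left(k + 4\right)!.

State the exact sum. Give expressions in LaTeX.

Σ = -1307674367880

The ratio is (k + 5)**2/(k + 4).
Factor: A=k + 5; B=1; C=k + 4.
Solve (k + 5)·f(k+1) − (1)·f(k) = k + 4.
From deg A=1, deg B=0, deg C=1: d=0.
Solve for f: f(k) = 1 (degree 0 ≤ 0).
R(k) = B(k−1)·f(k)/C(k) = 1/(k + 4); s_k = R·t_k = -factorial(k + 4).
s_(k+1) − s_k = -(k + 4)*factorial(k + 4) = t_k.
Sum = s_(11) − s_(1); s_(11) = -1307674368000, s_(1) = -120 ⇒ -1307674367880.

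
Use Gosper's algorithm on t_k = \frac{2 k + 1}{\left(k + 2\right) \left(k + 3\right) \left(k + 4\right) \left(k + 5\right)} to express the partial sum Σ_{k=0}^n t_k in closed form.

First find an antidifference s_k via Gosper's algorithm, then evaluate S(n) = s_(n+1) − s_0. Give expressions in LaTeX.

Compute t_(k+1)/t_k: get (k + 2)*(2*k + 3)/((k + 6)*(2*k + 1)).
Factor: A=k + 2; B=k + 6; C=k + 1/2.
Set up (k + 2)·f(k+1) − (k + 5)·f(k) − (k + 1/2) = 0.
deg f ≤ 3 (via 1,1,1).
Solve for f: f(k) = k*(k**2 + 9*k + 2)/48 (degree 3 ≤ 3).
Get s_k = R·t_k = k*(k**2 + 9*k + 2)/(24*(k + 2)*(k + 3)*(k + 4)) with R(k) = B(k−1)f(k)/C(k) = k*(k + 5)*(k**2 + 9*k + 2)/(24*(2*k + 1)).
Verify: (2*k + 1)/(k**4 + 14*k**3 + 71*k**2 + 154*k + 120) matches t_k.
Σ_(k=0)^n t_k = s_(n+1) − s_(0) = ((n**3 + 12*n**2 + 23*n + 12)/(24*(n**3 + 12*n**2 + 47*n + 60))) − (0), i.e. (n**3 + 12*n**2 + 23*n + 12)/(24*(n**3 + 12*n**2 + 47*n + 60)).

S(n) = \frac{n^{3} + 12 n^{2} + 23 n + 12}{24 \left(n^{3} + 12 n^{2} + 47 n + 60\right)}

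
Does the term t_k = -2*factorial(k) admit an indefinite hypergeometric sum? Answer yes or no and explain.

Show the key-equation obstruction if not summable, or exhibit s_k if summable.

Step 1: r(k) = k + 1.
So A=k + 1 and B=1, with C=1.
Key eq: (k + 1)·f(k+1) = (1)·f(k) + (1).
Degrees (1,0,0) ⇒ d ≤ -1.
d = -1 < 0 ⇒ no nonzero polynomial f; not summable.

No. Not Gosper-summable.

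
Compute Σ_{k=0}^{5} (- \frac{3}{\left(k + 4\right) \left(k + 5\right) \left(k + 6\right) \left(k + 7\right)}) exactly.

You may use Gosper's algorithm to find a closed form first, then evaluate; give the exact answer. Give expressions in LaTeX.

t_(k+1)/t_k = (k + 4)/(k + 8).
Take A(k)=k + 4, B(k)=k + 8, C(k)=1.
Key eq: (k + 4)·f(k+1) = (k + 7)·f(k) + (1).
From deg A=1, deg B=1, deg C=0: d=3.
Solve for f: f(k) = k*(k**2 + 15*k + 74)/360 (degree 3 ≤ 3).
So s_k = (B(k−1)f/C)·t_k = (k*(k + 7)*(k**2 + 15*k + 74)/360)·t_k = k*(-k**2 - 15*k - 74)/(120*(k + 4)*(k + 5)*(k + 6)).
Check: Δs_k = -3/(k**4 + 22*k**3 + 179*k**2 + 638*k + 840). ✓
Evaluate s at k=6 and k=0: -1/132 and 0; difference -1/132.

Σ = -1/132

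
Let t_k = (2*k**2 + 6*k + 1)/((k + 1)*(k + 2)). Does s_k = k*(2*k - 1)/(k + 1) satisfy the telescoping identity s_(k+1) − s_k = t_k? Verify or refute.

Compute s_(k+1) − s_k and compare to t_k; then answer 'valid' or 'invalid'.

s_(k+1) = (k + 1)*(2*k + 1)/(k + 2)
s_(k+1) − s_k = (2*k**2 + 6*k + 1)/(k**2 + 3*k + 2)
(s_(k+1) − s_k) − t_k = 0

Valid — Δs_k = t_k.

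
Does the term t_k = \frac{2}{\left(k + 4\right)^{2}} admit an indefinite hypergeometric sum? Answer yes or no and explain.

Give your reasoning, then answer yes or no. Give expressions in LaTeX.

r(k) = (k + 4)**2/(k + 5)**2 after simplifying.
Normal form (A,B,C) = (k**2 + 8*k + 16, k**2 + 10*k + 25, 1).
Set up (k**2 + 8*k + 16)·f(k+1) − (k**2 + 8*k + 16)·f(k) − (1) = 0.
Degrees (2,2,0) ⇒ d ≤ 0.
Generic f = c0 gives residual -1; -1 = 0 cannot hold, so t_k is not Gosper-summable.

No — t_k has no hypergeometric antidifference.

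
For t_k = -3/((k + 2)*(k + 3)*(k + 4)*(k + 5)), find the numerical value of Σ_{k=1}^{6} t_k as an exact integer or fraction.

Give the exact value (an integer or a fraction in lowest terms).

The ratio is (k + 2)/(k + 6).
So A=k + 2 and B=k + 6, with C=1.
Need (k + 2)·f(k+1) − (k + 5)·f(k) = 1.
From deg A=1, deg B=1, deg C=0: d=3.
Solve for f: f(k) = k*(k**2 + 9*k + 26)/72 (degree 3 ≤ 3).
Certificate R = B(k−1)f/C = k*(k + 5)*(k**2 + 9*k + 26)/72 gives s_k = k*(-k**2 - 9*k - 26)/(24*(k + 2)*(k + 3)*(k + 4)).
Δs = -3/(k**4 + 14*k**3 + 71*k**2 + 154*k + 120), as required.
Sum = s_(7) − s_(1); s_(7) = -161/3960, s_(1) = -1/40 ⇒ -31/1980.

Σ = -31/1980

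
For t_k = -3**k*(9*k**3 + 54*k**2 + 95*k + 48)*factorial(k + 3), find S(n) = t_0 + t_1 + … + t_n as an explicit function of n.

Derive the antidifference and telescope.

t_(k+1)/t_k = 3*(9*k**4 + 117*k**3 + 554*k**2 + 1126*k + 824)/(9*k**3 + 54*k**2 + 95*k + 48).
So A=3*k + 12 and B=1, with C=k**3 + 6*k**2 + 95*k/9 + 16/3.
Solve (3*k + 12)·f(k+1) − (1)·f(k) = k**3 + 6*k**2 + 95*k/9 + 16/3.
d = 2 from the (1,0,3) case.
Match coefficients ⇒ f(k) = k*(3*k + 1)/9.
Get s_k = R·t_k = -3**k*k*(3*k + 1)*factorial(k + 3) with R(k) = B(k−1)f(k)/C(k) = k*(3*k + 1)/(9*k**3 + 54*k**2 + 95*k + 48).
Verify: -3**k*(9*k**3 + 54*k**2 + 95*k + 48)*factorial(k + 3) matches t_k.
Telescope: S(n) = s_(n+1) − s_(0) = -3**(n + 1)*(n + 1)*(3*n + 4)*factorial(n + 4) − (0) = -3**(n + 1)*(n + 1)*(3*n + 4)*factorial(n + 4).

S(n) = -3**(n + 1)*(n + 1)*(3*n + 4)*factorial(n + 4)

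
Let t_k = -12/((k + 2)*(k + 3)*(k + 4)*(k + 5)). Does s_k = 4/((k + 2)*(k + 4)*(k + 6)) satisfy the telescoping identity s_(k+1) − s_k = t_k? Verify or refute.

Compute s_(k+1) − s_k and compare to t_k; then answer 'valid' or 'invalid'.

s_(k+1) = 4/((k + 3)*(k + 5)*(k + 7))
s_(k+1) − s_k = 4/((k + 3)*(k + 5)*(k + 7)) - 4/((k + 2)*(k + 4)*(k + 6))
(s_(k+1) − s_k) − t_k = 12*(4*k + 23)/(k**6 + 27*k**5 + 295*k**4 + 1665*k**3 + 5104*k**2 + 8028*k + 5040)

Invalid: residual 12*(4*k + 23)/(k**6 + 27*k**5 + 295*k**4 + 1665*k**3 + 5104*k**2 + 8028*k + 5040) ≠ 0.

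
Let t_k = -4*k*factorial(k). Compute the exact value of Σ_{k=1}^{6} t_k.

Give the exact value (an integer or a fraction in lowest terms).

Σ = -20156

t_(k+1)/t_k = (k + 1)**2/k.
Normal form (A,B,C) = (k + 1, 1, k).
Need (k + 1)·f(k+1) − (1)·f(k) = k.
d = 0 from the (1,0,1) case.
Solve for f: f(k) = 1 (degree 0 ≤ 0).
Get s_k = R·t_k = -4*factorial(k) with R(k) = B(k−1)f(k)/C(k) = 1/k.
s_(k+1) − s_k = -4*k*factorial(k) = t_k.
Σ_(k=1)^(6) t_k = s_(7) − s_(1) = -20160 − (-4) = -20156.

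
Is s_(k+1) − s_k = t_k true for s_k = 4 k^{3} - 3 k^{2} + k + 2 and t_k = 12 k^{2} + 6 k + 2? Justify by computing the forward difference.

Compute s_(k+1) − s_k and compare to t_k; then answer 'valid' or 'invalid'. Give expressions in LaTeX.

valid; difference matches t_k

s_(k+1) = 4*k**3 + 9*k**2 + 7*k + 4
s_(k+1) − s_k = 12*k**2 + 6*k + 2
(s_(k+1) − s_k) − t_k = 0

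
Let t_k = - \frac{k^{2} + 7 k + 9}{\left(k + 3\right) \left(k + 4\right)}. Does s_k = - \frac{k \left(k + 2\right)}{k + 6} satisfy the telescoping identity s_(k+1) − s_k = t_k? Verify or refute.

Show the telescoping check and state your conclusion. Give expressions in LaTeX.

Invalid: residual \frac{3 \left(7 k^{2} + 43 k + 54\right)}{k^{4} + 20 k^{3} + 145 k^{2} + 450 k + 504} ≠ 0.

s_(k+1) = -(k + 1)*(k + 3)/(k + 7)
s_(k+1) − s_k = (-k**2 - 13*k - 18)/(k**2 + 13*k + 42)
(s_(k+1) − s_k) − t_k = 3*(7*k**2 + 43*k + 54)/(k**4 + 20*k**3 + 145*k**2 + 450*k + 504)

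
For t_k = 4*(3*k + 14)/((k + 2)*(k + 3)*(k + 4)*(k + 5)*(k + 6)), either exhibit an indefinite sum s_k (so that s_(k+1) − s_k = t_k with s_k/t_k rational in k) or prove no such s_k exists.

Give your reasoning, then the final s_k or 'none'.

t_(k+1)/t_k = (k + 2)*(3*k + 17)/((k + 7)*(3*k + 14)).
Gosper form: A/B · C(k+1)/C(k) with A=k + 2, B=k + 7, C=k + 14/3.
Solve (k + 2)·f(k+1) − (k + 6)·f(k) = k + 14/3.
Bound: deg f ≤ 4.
Coefficient equations give f(k) = k*(k + 4)*(k**2 + 10*k + 31)/90.
R(k) = B(k−1)·f(k)/C(k) = k*(k + 4)*(k + 6)*(k**2 + 10*k + 31)/(30*(3*k + 14)); s_k = R·t_k = 2*k*(k**2 + 10*k + 31)/(15*(k**3 + 10*k**2 + 31*k + 30)).
Δs = 4*(3*k + 14)/(k**5 + 20*k**4 + 155*k**3 + 580*k**2 + 1044*k + 720), as required.

s_k = 2*k*(k**2 + 10*k + 31)/(15*(k**3 + 10*k**2 + 31*k + 30))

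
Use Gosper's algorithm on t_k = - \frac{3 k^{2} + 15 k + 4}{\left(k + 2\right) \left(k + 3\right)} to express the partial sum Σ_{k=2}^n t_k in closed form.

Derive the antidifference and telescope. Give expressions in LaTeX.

S(n) = \frac{- 6 n^{2} - 5 n + 11}{2 \left(n + 3\right)}

Step 1: r(k) = (k + 2)*(15*k + 3*(k + 1)**2 + 19)/((k + 4)*(3*k**2 + 15*k + 4)).
Take A(k)=k + 2, B(k)=k + 4, C(k)=k**2 + 5*k + 4/3.
Need (k + 2)·f(k+1) − (k + 3)·f(k) = k**2 + 5*k + 4/3.
deg f ≤ 2 (via 1,1,2).
Match coefficients ⇒ f(k) = k*(3*k - 1)/3.
Get s_k = R·t_k = k*(1 - 3*k)/(k + 2) with R(k) = B(k−1)f(k)/C(k) = k*(k + 3)*(3*k - 1)/(3*k**2 + 15*k + 4).
Verify: (-3*k**2 - 15*k - 4)/(k**2 + 5*k + 6) matches t_k.
s_(n+1) = (-3*n**2 - 5*n - 2)/(n + 3) and s_(2) = -5/2, so S(n) = (-6*n**2 - 5*n + 11)/(2*(n + 3)).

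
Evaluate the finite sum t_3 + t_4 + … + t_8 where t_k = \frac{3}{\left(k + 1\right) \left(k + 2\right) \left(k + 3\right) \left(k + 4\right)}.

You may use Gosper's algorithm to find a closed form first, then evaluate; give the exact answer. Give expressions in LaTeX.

Step 1: r(k) = (k + 1)/(k + 5).
Factor: A=k + 1; B=k + 5; C=1.
Key eq: (k + 1)·f(k+1) = (k + 4)·f(k) + (1).
d = 3 from the (1,1,0) case.
Match coefficients ⇒ f(k) = k*(k**2 + 6*k + 11)/18.
So s_k = (B(k−1)f/C)·t_k = (k*(k + 4)*(k**2 + 6*k + 11)/18)·t_k = k*(k**2 + 6*k + 11)/(6*(k + 1)*(k + 2)*(k + 3)).
Check: Δs_k = 3/(k**4 + 10*k**3 + 35*k**2 + 50*k + 24). ✓
Sum = s_(9) − s_(3); s_(9) = 73/440, s_(3) = 19/120 ⇒ 1/132.

Σ = 1/132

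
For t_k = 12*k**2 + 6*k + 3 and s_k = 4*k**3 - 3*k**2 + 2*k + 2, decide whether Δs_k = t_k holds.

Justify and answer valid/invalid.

Valid — Δs_k = t_k.

s_(k+1) = 4*k**3 + 9*k**2 + 8*k + 5
s_(k+1) − s_k = 12*k**2 + 6*k + 3
(s_(k+1) − s_k) − t_k = 0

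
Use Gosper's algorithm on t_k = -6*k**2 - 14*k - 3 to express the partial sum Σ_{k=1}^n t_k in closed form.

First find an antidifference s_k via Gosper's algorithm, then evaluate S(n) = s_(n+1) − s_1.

The ratio is (6*k**2 + 26*k + 23)/(6*k**2 + 14*k + 3).
A = 1, B = 1, C = k**2 + 7*k/3 + 1/2.
f must satisfy (1)·f(k+1) − (1)·f(k) = k**2 + 7*k/3 + 1/2.
deg f ≤ 3 (via 0,0,2).
Coefficient equations give f(k) = k*(2*k**2 + 4*k - 3)/6.
R(k) = B(k−1)·f(k)/C(k) = k*(2*k**2 + 4*k - 3)/(6*k**2 + 14*k + 3); s_k = R·t_k = k*(-2*k**2 - 4*k + 3).
Δs = -6*k**2 - 14*k - 3, as required.
Σ_(k=1)^n t_k = s_(n+1) − s_(1) = (-2*n**3 - 10*n**2 - 11*n - 3) − (-3), i.e. n*(-2*n**2 - 10*n - 11).

S(n) = n*(-2*n**2 - 10*n - 11)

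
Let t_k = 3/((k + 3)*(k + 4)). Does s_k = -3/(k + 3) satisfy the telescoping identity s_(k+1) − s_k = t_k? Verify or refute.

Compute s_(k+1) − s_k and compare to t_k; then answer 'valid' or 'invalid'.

valid; difference matches t_k

s_(k+1) = -3/(k + 4)
s_(k+1) − s_k = 3/((k + 3)*(k + 4))
(s_(k+1) − s_k) − t_k = 0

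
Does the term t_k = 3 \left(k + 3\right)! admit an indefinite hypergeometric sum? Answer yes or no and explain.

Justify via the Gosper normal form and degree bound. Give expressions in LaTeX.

No; the degree bound rules out any f.

Compute t_(k+1)/t_k: get k + 4.
Gosper form: A/B · C(k+1)/C(k) with A=k + 4, B=1, C=1.
Need (k + 4)·f(k+1) − (1)·f(k) = 1.
d = -1 from the (1,0,0) case.
Negative degree bound (-1): no f exists, t_k not Gosper-summable.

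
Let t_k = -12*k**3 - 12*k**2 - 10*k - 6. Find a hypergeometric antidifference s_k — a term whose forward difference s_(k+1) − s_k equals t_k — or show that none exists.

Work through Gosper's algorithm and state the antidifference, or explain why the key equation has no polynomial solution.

The ratio is (6*k**3 + 24*k**2 + 35*k + 20)/(6*k**3 + 6*k**2 + 5*k + 3).
Take A(k)=1, B(k)=1, C(k)=k**3 + k**2 + 5*k/6 + 1/2.
Solve (1)·f(k+1) − (1)·f(k) = k**3 + k**2 + 5*k/6 + 1/2.
Degrees (0,0,3) ⇒ d ≤ 4.
Solving with deg f ≤ 4: f(k) = k*(3*k**3 - 2*k**2 + 2*k + 3)/12.
Then R = B(k−1)f/C = k*(3*k**3 - 2*k**2 + 2*k + 3)/(2*(6*k**3 + 6*k**2 + 5*k + 3)), so s_k = R(k)·t_k = k*(-3*k**3 + 2*k**2 - 2*k - 3).
Δs = -12*k**3 - 12*k**2 - 10*k - 6, as required.

s_k = k*(-3*k**3 + 2*k**2 - 2*k - 3)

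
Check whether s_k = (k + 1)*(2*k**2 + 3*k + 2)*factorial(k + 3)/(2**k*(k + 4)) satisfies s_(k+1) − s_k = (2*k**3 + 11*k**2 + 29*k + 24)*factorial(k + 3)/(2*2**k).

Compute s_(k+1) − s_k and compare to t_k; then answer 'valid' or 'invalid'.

Invalid: residual -3*(2*k**4 + 19*k**3 + 69*k**2 + 134*k + 92)*factorial(k + 3)/(2*2**k*(k + 4)*(k + 5)) ≠ 0.

s_(k+1) = (k + 2)*(2*k**2 + 7*k + 7)*factorial(k + 4)/(2*2**k*(k + 5))
s_(k+1) − s_k = (2*k**5 + 23*k**4 + 111*k**3 + 298*k**2 + 394*k + 204)*factorial(k + 3)/(2*2**k*(k + 4)*(k + 5))
(s_(k+1) − s_k) − t_k = -3*(2*k**4 + 19*k**3 + 69*k**2 + 134*k + 92)*factorial(k + 3)/(2*2**k*(k + 4)*(k + 5))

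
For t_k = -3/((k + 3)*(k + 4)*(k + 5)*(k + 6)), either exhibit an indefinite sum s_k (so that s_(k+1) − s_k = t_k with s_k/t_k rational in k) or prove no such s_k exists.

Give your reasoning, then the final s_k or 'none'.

s_k = k*(-k**2 - 12*k - 47)/(60*(k + 3)*(k + 4)*(k + 5))

Compute t_(k+1)/t_k: get (k + 3)/(k + 7).
Factor: A=k + 3; B=k + 7; C=1.
f must satisfy (k + 3)·f(k+1) − (k + 6)·f(k) = 1.
Degrees (1,1,0) ⇒ d ≤ 3.
A polynomial solution: f(k) = k*(k**2 + 12*k + 47)/180.
Certificate R = B(k−1)f/C = k*(k + 6)*(k**2 + 12*k + 47)/180 gives s_k = k*(-k**2 - 12*k - 47)/(60*(k + 3)*(k + 4)*(k + 5)).
Verify: -3/(k**4 + 18*k**3 + 119*k**2 + 342*k + 360) matches t_k.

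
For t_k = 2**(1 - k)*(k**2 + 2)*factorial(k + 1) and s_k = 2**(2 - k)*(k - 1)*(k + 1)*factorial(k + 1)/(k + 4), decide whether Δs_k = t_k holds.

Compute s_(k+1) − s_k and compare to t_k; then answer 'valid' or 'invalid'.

s_(k+1) = 2**(1 - k)*k*(k + 2)*factorial(k + 2)/(k + 5)
s_(k+1) − s_k = 2**(1 - k)*(k**4 + 6*k**3 + 10*k**2 + 18*k + 10)*factorial(k + 1)/((k + 4)*(k + 5))
(s_(k+1) − s_k) − t_k = -6*(k**3 + 4*k**2 + 10)*factorial(k + 1)/(2**k*(k + 4)*(k + 5))

Invalid: residual -6*(k**3 + 4*k**2 + 10)*factorial(k + 1)/(2**k*(k + 4)*(k + 5)) ≠ 0.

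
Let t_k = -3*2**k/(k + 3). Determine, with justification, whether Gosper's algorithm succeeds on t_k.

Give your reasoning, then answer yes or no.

Compute t_(k+1)/t_k: get 2*(k + 3)/(k + 4).
Factor: A=2*k + 6; B=k + 4; C=1.
Solve (2*k + 6)·f(k+1) − (k + 3)·f(k) = 1.
Degrees (1,1,0) ⇒ d ≤ -1.
d = -1 < 0 ⇒ no nonzero polynomial f; not summable.

No — negative degree bound, so no certificate f.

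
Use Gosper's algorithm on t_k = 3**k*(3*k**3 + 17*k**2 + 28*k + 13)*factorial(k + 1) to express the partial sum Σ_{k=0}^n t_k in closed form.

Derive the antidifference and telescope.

Step 1: r(k) = 3*(3*k**4 + 32*k**3 + 123*k**2 + 203*k + 122)/(3*k**3 + 17*k**2 + 28*k + 13).
Gosper form: A/B · C(k+1)/C(k) with A=3*k + 6, B=1, C=k**3 + 17*k**2/3 + 28*k/3 + 13/3.
Key eq: (3*k + 6)·f(k+1) = (1)·f(k) + (k**3 + 17*k**2/3 + 28*k/3 + 13/3).
Bound: deg f ≤ 2.
Solving with deg f ≤ 2: f(k) = (k**2 + 2*k - 1)/3.
Certificate R = B(k−1)f/C = (k**2 + 2*k - 1)/(3*k**3 + 17*k**2 + 28*k + 13) gives s_k = 3**k*(k**2 + 2*k - 1)*factorial(k + 1).
s_(k+1) − s_k = 3**k*(3*k**3 + 17*k**2 + 28*k + 13)*factorial(k + 1) = t_k.
s_(n+1) = 3**(n + 1)*(n**2 + 4*n + 2)*factorial(n + 2) and s_(0) = -1, so S(n) = 3*3**n*n**4*factorial(n) + 21*3**n*n**3*factorial(n) + 48*3**n*n**2*factorial(n) + 42*3**n*n*factorial(n) + 12*3**n*factorial(n) + 1.

S(n) = 3*3**n*n**4*factorial(n) + 21*3**n*n**3*factorial(n) + 48*3**n*n**2*factorial(n) + 42*3**n*n*factorial(n) + 12*3**n*factorial(n) + 1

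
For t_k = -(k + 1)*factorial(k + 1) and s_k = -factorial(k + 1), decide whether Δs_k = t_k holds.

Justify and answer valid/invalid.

s_(k+1) = -factorial(k + 2)
s_(k+1) − s_k = -(k + 1)*factorial(k + 1)
(s_(k+1) − s_k) − t_k = 0

Valid — Δs_k = t_k.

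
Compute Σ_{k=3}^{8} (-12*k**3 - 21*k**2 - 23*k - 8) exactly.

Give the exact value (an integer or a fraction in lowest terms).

Compute t_(k+1)/t_k: get (12*k**3 + 57*k**2 + 101*k + 64)/(12*k**3 + 21*k**2 + 23*k + 8).
So A=1 and B=1, with C=k**3 + 7*k**2/4 + 23*k/12 + 2/3.
Key eq: (1)·f(k+1) = (1)·f(k) + (k**3 + 7*k**2/4 + 23*k/12 + 2/3).
Degrees (0,0,3) ⇒ d ≤ 4.
Coefficient equations give f(k) = k**2*(3*k**2 + k + 4)/12.
Certificate R = B(k−1)f/C = k**2*(3*k**2 + k + 4)/(12*k**3 + 21*k**2 + 23*k + 8) gives s_k = k**2*(-3*k**2 - k - 4).
s_(k+1) − s_k = -12*k**3 - 21*k**2 - 23*k - 8 = t_k.
Telescoping: Σ = s_(9) − s_(3) = -20736 − (-306) = -20430.

Σ = -20430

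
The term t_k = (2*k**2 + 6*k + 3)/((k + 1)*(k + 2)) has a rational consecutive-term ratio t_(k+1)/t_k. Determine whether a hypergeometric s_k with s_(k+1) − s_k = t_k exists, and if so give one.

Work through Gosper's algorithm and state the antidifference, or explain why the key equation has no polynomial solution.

Ratio r(k) = (k + 1)*(6*k + 2*(k + 1)**2 + 9)/((k + 3)*(2*k**2 + 6*k + 3)).
Factor: A=k + 1; B=k + 3; C=k**2 + 3*k + 3/2.
Set up (k + 1)·f(k+1) − (k + 2)·f(k) − (k**2 + 3*k + 3/2) = 0.
Bound: deg f ≤ 2.
Coefficient equations give f(k) = k*(2*k + 1)/2.
Then R = B(k−1)f/C = k*(k + 2)*(2*k + 1)/(2*k**2 + 6*k + 3), so s_k = R(k)·t_k = k*(2*k + 1)/(k + 1).
Verify: (2*k**2 + 6*k + 3)/(k**2 + 3*k + 2) matches t_k.

s_k = k*(2*k + 1)/(k + 1)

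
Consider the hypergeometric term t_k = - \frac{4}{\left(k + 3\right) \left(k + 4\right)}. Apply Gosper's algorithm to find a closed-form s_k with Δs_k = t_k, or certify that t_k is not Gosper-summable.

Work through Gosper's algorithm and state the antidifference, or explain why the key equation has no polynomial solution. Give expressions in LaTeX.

s_k = - \frac{4 k}{3 k + 9}

r(k) = (k + 3)/(k + 5) after simplifying.
Normal form (A,B,C) = (k + 3, k + 5, 1).
Set up (k + 3)·f(k+1) − (k + 4)·f(k) − (1) = 0.
d = 1 from the (1,1,0) case.
Solving with deg f ≤ 1: f(k) = k/3.
Then R = B(k−1)f/C = k*(k + 4)/3, so s_k = R(k)·t_k = -4*k/(3*k + 9).
s_(k+1) − s_k = -4/(k**2 + 7*k + 12) = t_k.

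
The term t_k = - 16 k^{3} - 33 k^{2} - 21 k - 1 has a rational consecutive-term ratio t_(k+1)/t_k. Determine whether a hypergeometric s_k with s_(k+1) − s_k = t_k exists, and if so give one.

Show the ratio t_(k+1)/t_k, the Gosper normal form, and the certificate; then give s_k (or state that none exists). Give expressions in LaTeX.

s_k = k \left(- 4 k^{3} - 3 k^{2} + 2 k + 4\right)

Step 1: r(k) = (16*k**3 + 81*k**2 + 135*k + 71)/(16*k**3 + 33*k**2 + 21*k + 1).
So A=1 and B=1, with C=k**3 + 33*k**2/16 + 21*k/16 + 1/16.
Need (1)·f(k+1) − (1)·f(k) = k**3 + 33*k**2/16 + 21*k/16 + 1/16.
Bound: deg f ≤ 4.
A polynomial solution: f(k) = k*(4*k**3 + 3*k**2 - 2*k - 4)/16.
R(k) = B(k−1)·f(k)/C(k) = k*(4*k**3 + 3*k**2 - 2*k - 4)/(16*k**3 + 33*k**2 + 21*k + 1); s_k = R·t_k = k*(-4*k**3 - 3*k**2 + 2*k + 4).
s_(k+1) − s_k = -16*k**3 - 33*k**2 - 21*k - 1 = t_k.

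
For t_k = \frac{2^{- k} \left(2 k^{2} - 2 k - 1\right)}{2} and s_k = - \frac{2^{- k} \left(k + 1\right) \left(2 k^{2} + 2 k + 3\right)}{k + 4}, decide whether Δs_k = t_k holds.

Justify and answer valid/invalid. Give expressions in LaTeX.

Invalid: residual \frac{3 \cdot 2^{- k} \left(- 2 k^{3} - 10 k^{2} + 5 k - 2\right)}{2 \left(k^{2} + 9 k + 20\right)} ≠ 0.

s_(k+1) = -(k + 2)*(2*k + 2*(k + 1)**2 + 5)/(2*2**k*(k + 5))
s_(k+1) − s_k = (2*k**4 + 10*k**3 - 9*k**2 - 34*k - 26)/(2*2**k*(k**2 + 9*k + 20))
(s_(k+1) − s_k) − t_k = 3*(-2*k**3 - 10*k**2 + 5*k - 2)/(2*2**k*(k**2 + 9*k + 20))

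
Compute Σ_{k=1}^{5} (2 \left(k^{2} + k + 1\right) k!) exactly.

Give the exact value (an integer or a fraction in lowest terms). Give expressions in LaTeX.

Compute t_(k+1)/t_k: get (k + 1)*(k + (k + 1)**2 + 2)/(k**2 + k + 1).
Normal form (A,B,C) = (k + 1, 1, k**2 + k + 1).
Set up (k + 1)·f(k+1) − (1)·f(k) − (k**2 + k + 1) = 0.
deg f ≤ 1 (via 1,0,2).
Coefficient equations give f(k) = k.
So s_k = (B(k−1)f/C)·t_k = (k/(k**2 + k + 1))·t_k = 2*k*factorial(k).
Check: Δs_k = 2*(k**2 + k + 1)*factorial(k). ✓
Evaluate s at k=6 and k=1: 8640 and 2; difference 8638.

Σ = 8638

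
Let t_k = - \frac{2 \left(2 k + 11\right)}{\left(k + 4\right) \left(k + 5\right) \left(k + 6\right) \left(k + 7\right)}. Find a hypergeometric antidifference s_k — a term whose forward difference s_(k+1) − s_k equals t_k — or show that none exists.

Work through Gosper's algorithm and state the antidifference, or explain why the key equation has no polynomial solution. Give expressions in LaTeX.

Ratio r(k) = (k + 4)*(2*k + 13)/((k + 8)*(2*k + 11)).
So A=k + 4 and B=k + 8, with C=k + 11/2.
Set up (k + 4)·f(k+1) − (k + 7)·f(k) − (k + 11/2) = 0.
Degrees (1,1,1) ⇒ d ≤ 3.
Solving with deg f ≤ 3: f(k) = k*(k + 5)*(k + 10)/48.
R(k) = B(k−1)·f(k)/C(k) = k*(k + 5)*(k + 7)*(k + 10)/(24*(2*k + 11)); s_k = R·t_k = k*(-k - 10)/(12*(k**2 + 10*k + 24)).
s_(k+1) − s_k = 2*(-2*k - 11)/(k**4 + 22*k**3 + 179*k**2 + 638*k + 840) = t_k.

s_k = \frac{k \left(- k - 10\right)}{12 \left(k^{2} + 10 k + 24\right)}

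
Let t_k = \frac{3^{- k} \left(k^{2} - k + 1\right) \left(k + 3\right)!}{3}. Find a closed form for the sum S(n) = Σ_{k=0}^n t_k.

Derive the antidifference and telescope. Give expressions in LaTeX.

S(n) = 18 + \frac{3^{- n} n \left(n + 4\right)!}{3} - \frac{2 \cdot 3^{- n} \left(n + 4\right)!}{3}

Step 1: r(k) = -(k + 4)*(k - (k + 1)**2)/(3*k**2 - 3*k + 3).
So A=k/3 + 4/3 and B=1, with C=k**2 - k + 1.
Solve (k/3 + 4/3)·f(k+1) − (1)·f(k) = k**2 - k + 1.
Degrees (1,0,2) ⇒ d ≤ 1.
Match coefficients ⇒ f(k) = 3*(k - 3).
Then R = B(k−1)f/C = 3*(k - 3)/(k**2 - k + 1), so s_k = R(k)·t_k = (k - 3)*factorial(k + 3)/3**k.
Verify: (k**2 - k + 1)*factorial(k + 3)/(3*3**k) matches t_k.
s_(n+1) = 3**(-n - 1)*(n - 2)*factorial(n + 4) and s_(0) = -18, so S(n) = 18 + n*factorial(n + 4)/(3*3**n) - 2*factorial(n + 4)/(3*3**n).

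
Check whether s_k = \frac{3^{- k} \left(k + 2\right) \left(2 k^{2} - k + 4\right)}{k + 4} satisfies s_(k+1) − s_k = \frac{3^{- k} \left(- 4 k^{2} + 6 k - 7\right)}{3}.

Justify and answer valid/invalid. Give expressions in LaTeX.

Invalid: residual \frac{8 \cdot 3^{- k} \left(k^{3} + 4 k^{2} - 5 k + 10\right)}{3 \left(k^{2} + 9 k + 20\right)} ≠ 0.

s_(k+1) = (k + 3)*(-k + 2*(k + 1)**2 + 3)/(3*3**k*(k + 5))
s_(k+1) − s_k = (-4*k**4 - 22*k**3 - k**2 + 17*k - 60)/(3*3**k*(k**2 + 9*k + 20))
(s_(k+1) − s_k) − t_k = 8*(k**3 + 4*k**2 - 5*k + 10)/(3*3**k*(k**2 + 9*k + 20))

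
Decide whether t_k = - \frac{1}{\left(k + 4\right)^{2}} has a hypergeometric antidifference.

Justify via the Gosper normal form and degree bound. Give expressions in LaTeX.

Step 1: r(k) = (k + 4)**2/(k + 5)**2.
Factor: A=k**2 + 8*k + 16; B=k**2 + 10*k + 25; C=1.
f must satisfy (k**2 + 8*k + 16)·f(k+1) − (k**2 + 8*k + 16)·f(k) = 1.
Bound: deg f ≤ 0.
Generic f = c0 gives residual -1; -1 = 0 cannot hold, so t_k is not Gosper-summable.

No — the linear system for f has no solution.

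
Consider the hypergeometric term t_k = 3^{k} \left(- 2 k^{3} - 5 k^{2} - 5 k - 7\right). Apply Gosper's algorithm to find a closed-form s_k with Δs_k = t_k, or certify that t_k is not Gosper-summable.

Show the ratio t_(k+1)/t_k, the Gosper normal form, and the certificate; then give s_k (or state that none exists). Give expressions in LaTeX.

s_k = 3^{k} \left(- k^{3} + 2 k^{2} - 4 k + 1\right)

r(k) = 3*(2*k**3 + 11*k**2 + 21*k + 19)/(2*k**3 + 5*k**2 + 5*k + 7) after simplifying.
A = 3, B = 1, C = k**3 + 5*k**2/2 + 5*k/2 + 7/2.
Solve (3)·f(k+1) − (1)·f(k) = k**3 + 5*k**2/2 + 5*k/2 + 7/2.
Degrees (0,0,3) ⇒ d ≤ 3.
Coefficient equations give f(k) = (k**3 - 2*k**2 + 4*k - 1)/2.
R(k) = B(k−1)·f(k)/C(k) = (k**3 - 2*k**2 + 4*k - 1)/(2*k**3 + 5*k**2 + 5*k + 7); s_k = R·t_k = 3**k*(-k**3 + 2*k**2 - 4*k + 1).
Δs = 3**k*(-2*k**3 - 5*k**2 - 5*k - 7), as required.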